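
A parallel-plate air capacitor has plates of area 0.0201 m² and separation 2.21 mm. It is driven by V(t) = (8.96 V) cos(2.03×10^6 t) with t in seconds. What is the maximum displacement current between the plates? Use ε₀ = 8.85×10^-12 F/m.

C = ε₀A/d = (8.85×10^-12)(0.0201)/(2.21×10^-3) = 8.049×10^-11 F; ω = 2.03×10^6 rad/s.
I_d = C dV/dt, so |I_d|_max = C V₀ ω = (8.049×10^-11)(8.96)(2.03×10^6) = 1.46×10^-3 A.

1.46×10^-3 A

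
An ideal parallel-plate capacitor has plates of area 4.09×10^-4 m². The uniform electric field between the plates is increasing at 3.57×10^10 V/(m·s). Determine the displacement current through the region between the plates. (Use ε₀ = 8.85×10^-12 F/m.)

1.29×10^-4 A

The displacement current is ε₀ times dΦ_E/dt = ε₀ A dE/dt = (8.85×10^-12)(4.09×10^-4)(3.57×10^10) = 1.29×10^-4 A.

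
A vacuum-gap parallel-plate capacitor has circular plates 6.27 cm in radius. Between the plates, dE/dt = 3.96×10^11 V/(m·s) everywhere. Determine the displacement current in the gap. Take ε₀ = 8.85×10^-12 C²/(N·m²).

0.0433 A

With a uniform field, Φ_E = EA, so I_d = ε₀ A dE/dt = 0.0433 A.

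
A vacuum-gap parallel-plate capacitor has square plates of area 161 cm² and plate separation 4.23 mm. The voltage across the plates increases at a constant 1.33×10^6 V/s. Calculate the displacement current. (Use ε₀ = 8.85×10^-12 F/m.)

E = V/d so dE/dt = (dV/dt)/d = 3.144×10^8 V/(m·s), and I_d = ε₀ A dE/dt = (8.85×10^-12)(0.0161)(3.144×10^8) = 4.48×10^-5 A.

4.48×10^-5 A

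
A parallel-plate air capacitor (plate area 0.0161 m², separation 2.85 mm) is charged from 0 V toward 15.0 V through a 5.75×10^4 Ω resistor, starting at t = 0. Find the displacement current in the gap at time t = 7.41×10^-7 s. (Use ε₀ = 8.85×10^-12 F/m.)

2.02×10^-4 A

With C = ε₀A/d = (8.85×10^-12)(0.0161)/(2.85×10^-3) = 4.999×10^-11 F, the time constant is τ = RC = 2.874×10^-6 s, so t/τ = 0.2578 and e^(−t/τ) = 0.7727.
I_d = I_cond = (V₀/R) e^(−t/τ) = (2.609×10^-4)(0.7727) = 2.02×10^-4 A.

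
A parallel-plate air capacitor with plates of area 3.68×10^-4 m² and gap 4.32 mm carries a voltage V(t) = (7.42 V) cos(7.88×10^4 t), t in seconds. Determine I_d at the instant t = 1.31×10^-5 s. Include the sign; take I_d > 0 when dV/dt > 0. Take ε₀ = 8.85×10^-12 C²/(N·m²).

-3.78×10^-7 A

dE/dt = (V₀ω/d)·−sin(ωt) with ωt = 1.03228 rad: (7.42)(7.88×10^4)(-0.8585)/(4.32×10^-3) = -1.162×10^8 V/(m·s).
I_d = ε₀ A dE/dt = (8.85×10^-12)(3.68×10^-4)(-1.162×10^8) = -3.78×10^-7 A.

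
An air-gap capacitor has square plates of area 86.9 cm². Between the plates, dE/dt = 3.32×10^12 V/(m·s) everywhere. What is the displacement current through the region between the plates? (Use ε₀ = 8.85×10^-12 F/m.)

0.255 A

The displacement current is ε₀ times dΦ_E/dt = ε₀ A dE/dt = (8.85×10^-12)(8.69×10^-3)(3.32×10^12) = 0.255 A.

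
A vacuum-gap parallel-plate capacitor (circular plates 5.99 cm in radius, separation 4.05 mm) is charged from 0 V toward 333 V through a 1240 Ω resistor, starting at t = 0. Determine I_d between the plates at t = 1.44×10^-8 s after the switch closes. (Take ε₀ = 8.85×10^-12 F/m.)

With C = ε₀A/d = (8.85×10^-12)(0.01127)/(4.05×10^-3) = 2.463×10^-11 F, the time constant is τ = RC = 3.054×10^-8 s, so t/τ = 0.4715 and e^(−t/τ) = 0.6241.
I_d = I_cond = (V₀/R) e^(−t/τ) = (0.2685)(0.6241) = 0.168 A.

0.168 A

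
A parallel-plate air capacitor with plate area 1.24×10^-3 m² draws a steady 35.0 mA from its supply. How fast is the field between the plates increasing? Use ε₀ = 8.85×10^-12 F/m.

Charge continuity gives I_d = I = 0.0350 A between the plates.
Inverting I_d = ε₀ A dE/dt gives dE/dt = 0.0350 / (8.85×10^-12 · 1.24×10^-3) = 3.19×10^12 V/(m·s).

3.19×10^12 V/(m·s)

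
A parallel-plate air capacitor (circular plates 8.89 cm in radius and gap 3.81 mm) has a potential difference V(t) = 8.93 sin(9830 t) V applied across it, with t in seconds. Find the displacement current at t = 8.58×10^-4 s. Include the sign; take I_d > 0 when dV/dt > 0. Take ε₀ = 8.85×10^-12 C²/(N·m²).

C = ε₀A/d = (8.85×10^-12)(0.02483)/(3.81×10^-3) = 5.768×10^-11 F. dV/dt = V₀ω·cos(ωt); at ωt = 8.43414 rad this factor is -0.5482.
I_d = C dV/dt = (5.768×10^-11)(8.93)(9830)(-0.5482) = -2.78×10^-6 A.

-2.78×10^-6 A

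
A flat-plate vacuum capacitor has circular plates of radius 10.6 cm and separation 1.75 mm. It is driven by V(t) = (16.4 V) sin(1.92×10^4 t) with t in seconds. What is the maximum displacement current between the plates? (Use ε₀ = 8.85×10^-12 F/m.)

The displacement current equals the conduction current C dV/dt, which peaks at C V₀ ω.
With C = ε₀A/d = (8.85×10^-12)(0.03530)/(1.75×10^-3) = 1.785×10^-10 F and ω = 1.92×10^4 rad/s, I_d,max = (1.785×10^-10)(16.4)(1.92×10^4) = 5.62×10^-5 A.

5.62×10^-5 A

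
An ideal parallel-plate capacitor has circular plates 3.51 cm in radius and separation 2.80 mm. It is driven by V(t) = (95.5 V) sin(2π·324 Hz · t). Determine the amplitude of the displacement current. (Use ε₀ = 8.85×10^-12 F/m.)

2.38×10^-6 A

(dE/dt)_max = V₀ω/d = 6.944×10^7 V/(m·s); ω = 2πf = 2036 rad/s.
I_d,max = ε₀ A (dE/dt)_max = (8.85×10^-12)(3.870×10^-3)(6.944×10^7) = 2.38×10^-6 A.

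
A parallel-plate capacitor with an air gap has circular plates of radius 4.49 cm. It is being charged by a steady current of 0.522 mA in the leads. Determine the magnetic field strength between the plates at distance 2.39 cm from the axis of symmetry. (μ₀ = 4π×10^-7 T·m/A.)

By continuity the displacement current in the gap matches the conduction current: I_d = 5.22×10^-4 A.
For r < R the Ampère–Maxwell law gives B(2πr) = μ₀ I_d (r²/R²), so B = μ₀ I_d r/(2πR²) = (4π×10^-7)(5.22×10^-4)(0.0239)/(2π·0.0449²) = 1.24×10^-9 T.

1.24×10^-9 T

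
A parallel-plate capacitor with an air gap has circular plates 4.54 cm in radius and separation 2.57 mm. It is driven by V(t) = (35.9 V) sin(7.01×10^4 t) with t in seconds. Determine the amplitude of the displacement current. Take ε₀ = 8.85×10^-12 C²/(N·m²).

5.61×10^-5 A

(dE/dt)_max = V₀ω/d = 9.792×10^8 V/(m·s); ω = 7.01×10^4 rad/s.
I_d,max = ε₀ A (dE/dt)_max = (8.85×10^-12)(6.475×10^-3)(9.792×10^8) = 5.61×10^-5 A.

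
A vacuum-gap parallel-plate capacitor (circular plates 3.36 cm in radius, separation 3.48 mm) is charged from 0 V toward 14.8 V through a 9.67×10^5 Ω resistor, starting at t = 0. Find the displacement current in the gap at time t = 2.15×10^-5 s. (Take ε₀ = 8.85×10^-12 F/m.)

1.30×10^-6 A

With C = ε₀A/d = (8.85×10^-12)(3.547×10^-3)/(3.48×10^-3) = 9.020×10^-12 F, the time constant is τ = RC = 8.722×10^-6 s, so t/τ = 2.465 and e^(−t/τ) = 0.08501.
I_d = I_cond = (V₀/R) e^(−t/τ) = (1.531×10^-5)(0.08501) = 1.30×10^-6 A.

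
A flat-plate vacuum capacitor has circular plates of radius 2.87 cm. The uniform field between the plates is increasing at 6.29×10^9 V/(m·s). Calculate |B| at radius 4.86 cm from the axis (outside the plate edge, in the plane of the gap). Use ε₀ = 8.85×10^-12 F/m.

5.93×10^-10 T

Through the whole plate area (πR² = 2.588×10^-3 m²), I_d = ε₀ πR² dE/dt = 1.441×10^-4 A.
Outside the plates the loop encloses all of I_d, so B·2πr = μ₀ I_d and B = 5.93×10^-10 T.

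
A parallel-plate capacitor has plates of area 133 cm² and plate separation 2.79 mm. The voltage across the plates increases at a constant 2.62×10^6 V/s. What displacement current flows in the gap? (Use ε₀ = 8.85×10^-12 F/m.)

1.11×10^-4 A

The displacement current equals the charging current C dV/dt. With C = ε₀A/d = (8.85×10^-12)(0.0133)/(2.79×10^-3) = 4.219×10^-11 F, I_d = (4.219×10^-11)(2.62×10^6) = 1.11×10^-4 A.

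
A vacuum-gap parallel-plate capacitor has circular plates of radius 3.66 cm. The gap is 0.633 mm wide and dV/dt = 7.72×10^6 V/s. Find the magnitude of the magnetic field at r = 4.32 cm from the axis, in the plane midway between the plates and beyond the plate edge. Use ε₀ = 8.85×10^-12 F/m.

I_d = C dV/dt with C = ε₀πR²/d = 5.883×10^-11 F, so I_d = (5.883×10^-11)(7.72×10^6) = 4.542×10^-4 A.
For r ≥ R the full I_d is enclosed: B = μ₀ I_d/(2πr) = (4π×10^-7)(4.542×10^-4)/(2π·0.0432) = 2.10×10^-9 T.

2.10×10^-9 T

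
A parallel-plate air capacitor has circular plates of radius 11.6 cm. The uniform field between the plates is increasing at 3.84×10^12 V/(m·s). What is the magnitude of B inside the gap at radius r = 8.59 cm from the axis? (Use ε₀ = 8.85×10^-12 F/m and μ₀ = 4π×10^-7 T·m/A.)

1.83×10^-6 T

I_d = ε₀ dΦ_E/dt = ε₀ πR² (dE/dt) = (8.85×10^-12)(0.04227)(3.84×10^12) = 1.437 A through the full plate area.
An Ampèrian loop of radius r encloses a fraction (r/R)² of I_d. Then B·2πr = μ₀ I_d (r/R)², giving B = μ₀ I_d r/(2πR²) = 1.83×10^-6 T.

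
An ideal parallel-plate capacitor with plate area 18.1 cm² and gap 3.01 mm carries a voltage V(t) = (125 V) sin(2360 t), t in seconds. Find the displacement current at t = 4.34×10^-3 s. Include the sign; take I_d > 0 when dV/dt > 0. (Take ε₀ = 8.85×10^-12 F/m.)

-1.07×10^-6 A

dV/dt = (125)(2360)·cos(10.2424) = -2.018×10^5 V/s.
I_d = C dV/dt with C = ε₀A/d = (8.85×10^-12)(1.81×10^-3)/(3.01×10^-3) = 5.322×10^-12 F, so I_d = (5.322×10^-12)(-2.018×10^5) = -1.07×10^-6 A.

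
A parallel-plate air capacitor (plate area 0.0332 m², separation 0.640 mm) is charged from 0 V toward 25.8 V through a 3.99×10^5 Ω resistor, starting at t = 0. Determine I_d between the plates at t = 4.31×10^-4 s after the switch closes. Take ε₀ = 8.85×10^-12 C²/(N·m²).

6.15×10^-6 A

With C = ε₀A/d = (8.85×10^-12)(0.0332)/(6.40×10^-4) = 4.591×10^-10 F, the time constant is τ = RC = 1.832×10^-4 s, so t/τ = 2.353 and e^(−t/τ) = 0.09508.
I_d = I_cond = (V₀/R) e^(−t/τ) = (6.466×10^-5)(0.09508) = 6.15×10^-6 A.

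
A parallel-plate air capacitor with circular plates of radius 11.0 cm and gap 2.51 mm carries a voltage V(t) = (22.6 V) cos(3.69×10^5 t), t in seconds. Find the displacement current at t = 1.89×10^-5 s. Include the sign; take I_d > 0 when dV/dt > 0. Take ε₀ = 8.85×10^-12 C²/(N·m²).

-7.12×10^-4 A

C = ε₀A/d = (8.85×10^-12)(0.03801)/(2.51×10^-3) = 1.340×10^-10 F. dV/dt = V₀ω·−sin(ωt); at ωt = 6.9741 rad this factor is -0.6372.
I_d = C dV/dt = (1.340×10^-10)(22.6)(3.69×10^5)(-0.6372) = -7.12×10^-4 A.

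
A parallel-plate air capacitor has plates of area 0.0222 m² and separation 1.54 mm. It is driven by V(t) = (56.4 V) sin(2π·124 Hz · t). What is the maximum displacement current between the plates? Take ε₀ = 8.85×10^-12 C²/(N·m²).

(dE/dt)_max = V₀ω/d = 2.853×10^7 V/(m·s); ω = 2πf = 779.1 rad/s.
I_d,max = ε₀ A (dE/dt)_max = (8.85×10^-12)(0.0222)(2.853×10^7) = 5.61×10^-6 A.

5.61×10^-6 A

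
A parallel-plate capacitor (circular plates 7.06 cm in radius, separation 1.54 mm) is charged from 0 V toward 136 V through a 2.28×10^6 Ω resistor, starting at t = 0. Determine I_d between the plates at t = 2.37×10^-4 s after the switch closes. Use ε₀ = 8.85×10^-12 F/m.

1.88×10^-5 A

With C = ε₀A/d = (8.85×10^-12)(0.01566)/(1.54×10^-3) = 8.999×10^-11 F, the time constant is τ = RC = 2.052×10^-4 s, so t/τ = 1.155 and e^(−t/τ) = 0.3151.
I_d = I_cond = (V₀/R) e^(−t/τ) = (5.965×10^-5)(0.3151) = 1.88×10^-5 A.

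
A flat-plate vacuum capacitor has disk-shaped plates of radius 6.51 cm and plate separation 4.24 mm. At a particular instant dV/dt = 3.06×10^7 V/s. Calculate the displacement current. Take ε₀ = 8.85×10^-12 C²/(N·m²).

8.50×10^-4 A

The displacement current equals the charging current C dV/dt. With C = ε₀A/d = (8.85×10^-12)(0.01331)/(4.24×10^-3) = 2.778×10^-11 F, I_d = (2.778×10^-11)(3.06×10^7) = 8.50×10^-4 A.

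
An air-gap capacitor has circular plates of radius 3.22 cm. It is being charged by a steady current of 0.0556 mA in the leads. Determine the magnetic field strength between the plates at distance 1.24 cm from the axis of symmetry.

No conduction current crosses the gap, so I_d there equals the 5.56×10^-5 A in the leads.
∮B·dl = μ₀ I_d,enc with I_d,enc = I_d r²/R² = 8.245×10^-6 A; so B = μ₀ I_d,enc/(2πr) = 1.33×10^-10 T.

1.33×10^-10 T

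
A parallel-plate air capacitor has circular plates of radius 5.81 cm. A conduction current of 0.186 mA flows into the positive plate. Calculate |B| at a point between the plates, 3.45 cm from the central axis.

3.80×10^-10 T

No conduction current crosses the gap, so I_d there equals the 1.86×10^-4 A in the leads.
∮B·dl = μ₀ I_d,enc with I_d,enc = I_d r²/R² = 6.558×10^-5 A; so B = μ₀ I_d,enc/(2πr) = 3.80×10^-10 T.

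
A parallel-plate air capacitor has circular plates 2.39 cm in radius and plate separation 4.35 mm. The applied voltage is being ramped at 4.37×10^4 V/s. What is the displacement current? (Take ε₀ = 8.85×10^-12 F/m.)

The field between the plates is E = V/d, so dE/dt = (4.37×10^4)/(4.35×10^-3 m) = 1.005×10^7 V/(m·s).
I_d = ε₀ A (dE/dt) = (8.85×10^-12)(1.795×10^-3)(1.005×10^7) = 1.60×10^-7 A.

1.60×10^-7 A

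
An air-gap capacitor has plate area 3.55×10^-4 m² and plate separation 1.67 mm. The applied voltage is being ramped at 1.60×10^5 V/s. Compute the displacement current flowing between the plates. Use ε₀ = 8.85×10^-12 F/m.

3.01×10^-7 A

E = V/d so dE/dt = (dV/dt)/d = 9.581×10^7 V/(m·s), and I_d = ε₀ A dE/dt = (8.85×10^-12)(3.55×10^-4)(9.581×10^7) = 3.01×10^-7 A.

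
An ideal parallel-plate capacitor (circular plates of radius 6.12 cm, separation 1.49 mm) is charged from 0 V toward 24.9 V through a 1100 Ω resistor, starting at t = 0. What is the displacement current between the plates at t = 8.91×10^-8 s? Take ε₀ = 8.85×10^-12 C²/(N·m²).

With C = ε₀A/d = (8.85×10^-12)(0.01177)/(1.49×10^-3) = 6.991×10^-11 F, the time constant is τ = RC = 7.690×10^-8 s, so t/τ = 1.159 and e^(−t/τ) = 0.3138.
I_d = I_cond = (V₀/R) e^(−t/τ) = (0.02264)(0.3138) = 7.10×10^-3 A.

7.10×10^-3 A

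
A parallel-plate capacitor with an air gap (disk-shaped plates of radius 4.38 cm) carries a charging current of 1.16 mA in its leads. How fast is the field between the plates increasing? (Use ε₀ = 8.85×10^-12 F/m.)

2.17×10^10 V/(m·s)

The displacement current between the plates equals the conduction current, I_d = 1.16 mA.
Inverting I_d = ε₀ A dE/dt gives dE/dt = 1.16×10^-3 / (8.85×10^-12 · 6.027×10^-3) = 2.17×10^10 V/(m·s).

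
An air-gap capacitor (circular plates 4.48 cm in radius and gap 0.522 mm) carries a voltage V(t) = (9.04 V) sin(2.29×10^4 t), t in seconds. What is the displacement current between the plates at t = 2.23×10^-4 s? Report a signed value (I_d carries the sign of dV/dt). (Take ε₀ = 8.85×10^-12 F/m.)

8.50×10^-6 A

dE/dt = (V₀ω/d)·cos(ωt) with ωt = 5.1067 rad: (9.04)(2.29×10^4)(0.3842)/(5.22×10^-4) = 1.524×10^8 V/(m·s).
I_d = ε₀ A dE/dt = (8.85×10^-12)(6.305×10^-3)(1.524×10^8) = 8.50×10^-6 A.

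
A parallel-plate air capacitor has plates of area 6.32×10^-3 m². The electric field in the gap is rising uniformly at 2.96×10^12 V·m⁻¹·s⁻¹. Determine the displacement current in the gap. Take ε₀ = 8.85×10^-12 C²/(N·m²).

0.166 A

I_d = ε₀ A (dE/dt) = (8.85×10^-12)(6.32×10^-3 m²)(2.96×10^12) = 0.166 A.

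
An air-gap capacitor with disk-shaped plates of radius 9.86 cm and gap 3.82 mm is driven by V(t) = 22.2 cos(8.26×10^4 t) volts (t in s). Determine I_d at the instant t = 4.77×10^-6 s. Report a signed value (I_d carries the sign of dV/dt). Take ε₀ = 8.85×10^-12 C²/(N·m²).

-4.98×10^-5 A

dE/dt = (V₀ω/d)·−sin(ωt) with ωt = 0.394002 rad: (22.2)(8.26×10^4)(-0.3839)/(3.82×10^-3) = -1.843×10^8 V/(m·s).
I_d = ε₀ A dE/dt = (8.85×10^-12)(0.03054)(-1.843×10^8) = -4.98×10^-5 A.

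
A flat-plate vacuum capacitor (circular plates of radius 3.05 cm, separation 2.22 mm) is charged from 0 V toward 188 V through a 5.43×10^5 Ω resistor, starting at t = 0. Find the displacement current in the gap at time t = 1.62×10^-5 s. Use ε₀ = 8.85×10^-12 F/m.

2.67×10^-5 A

C = ε₀A/d = (8.85×10^-12)(2.922×10^-3)/(2.22×10^-3) = 1.165×10^-11 F, so τ = RC = 6.326×10^-6 s.
The conduction current is I(t) = (V₀/R) e^(−t/τ), and the displacement current between the plates equals it.
t/τ = 2.561; I_d = (188/5.43×10^5) · e^(−2.561) = (3.462×10^-4)(0.07723) = 2.67×10^-5 A.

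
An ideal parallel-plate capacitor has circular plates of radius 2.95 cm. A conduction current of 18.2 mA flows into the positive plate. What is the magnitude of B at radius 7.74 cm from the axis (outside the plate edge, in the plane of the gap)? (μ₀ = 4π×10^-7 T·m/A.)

4.70×10^-8 T

Between the plates the displacement current equals the wire current: I_d = 18.2 mA = 0.0182 A.
With r > R the enclosed displacement current is the full I_d; B = μ₀ I_d / (2πr) = 4.70×10^-8 T.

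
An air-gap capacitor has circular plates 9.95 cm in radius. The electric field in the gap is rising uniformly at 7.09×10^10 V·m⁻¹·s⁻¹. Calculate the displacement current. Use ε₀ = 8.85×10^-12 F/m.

0.0195 A

The displacement current is ε₀ times dΦ_E/dt = ε₀ A dE/dt = (8.85×10^-12)(0.03110)(7.09×10^10) = 0.0195 A.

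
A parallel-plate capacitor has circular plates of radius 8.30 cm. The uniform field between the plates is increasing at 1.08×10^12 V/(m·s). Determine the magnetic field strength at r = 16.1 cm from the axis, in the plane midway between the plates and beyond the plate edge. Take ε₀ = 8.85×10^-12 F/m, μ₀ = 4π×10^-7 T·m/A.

2.57×10^-7 T

Through the whole plate area (πR² = 0.02164 m²), I_d = ε₀ πR² dE/dt = 0.2068 A.
With r > R the enclosed displacement current is the full I_d; B = μ₀ I_d / (2πr) = 2.57×10^-7 T.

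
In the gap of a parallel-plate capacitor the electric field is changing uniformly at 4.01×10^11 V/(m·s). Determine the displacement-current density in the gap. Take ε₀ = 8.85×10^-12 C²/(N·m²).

3.55 A/m²

J_d = ε₀ ∂E/∂t, so J_d = 3.55 A/m².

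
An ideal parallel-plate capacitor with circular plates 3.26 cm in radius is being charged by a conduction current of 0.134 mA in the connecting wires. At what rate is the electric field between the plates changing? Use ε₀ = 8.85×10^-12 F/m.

Charge continuity gives I_d = I = 1.34×10^-4 A between the plates.
Inverting I_d = ε₀ A dE/dt gives dE/dt = 1.34×10^-4 / (8.85×10^-12 · 3.339×10^-3) = 4.53×10^9 V/(m·s).

4.53×10^9 V/(m·s)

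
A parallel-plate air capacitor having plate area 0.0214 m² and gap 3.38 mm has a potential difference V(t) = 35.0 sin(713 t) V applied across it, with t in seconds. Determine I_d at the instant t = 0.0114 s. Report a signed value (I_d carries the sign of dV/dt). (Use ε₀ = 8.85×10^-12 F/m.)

-3.79×10^-7 A

dV/dt = (35.0)(713)·cos(8.1282) = -6758 V/s.
I_d = C dV/dt with C = ε₀A/d = (8.85×10^-12)(0.0214)/(3.38×10^-3) = 5.603×10^-11 F, so I_d = (5.603×10^-11)(-6758) = -3.79×10^-7 A.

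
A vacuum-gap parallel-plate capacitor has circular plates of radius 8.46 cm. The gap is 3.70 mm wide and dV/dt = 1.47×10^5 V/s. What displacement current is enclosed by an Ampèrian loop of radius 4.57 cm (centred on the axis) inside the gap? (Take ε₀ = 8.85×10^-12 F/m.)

I_d = C dV/dt with C = ε₀πR²/d = 5.377×10^-11 F, so I_d = (5.377×10^-11)(1.47×10^5) = 7.904×10^-6 A.
Since J_d is uniform, the enclosed fraction is (r/R)² = 0.2918, giving I_d,enc = 2.31×10^-6 A.

2.31×10^-6 A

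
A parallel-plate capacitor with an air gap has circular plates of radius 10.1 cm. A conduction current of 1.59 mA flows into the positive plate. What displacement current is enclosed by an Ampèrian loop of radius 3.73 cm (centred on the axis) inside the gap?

No conduction current crosses the gap, so I_d there equals the 1.59×10^-3 A in the leads.
The field is uniform, so I_d,enc = I_d (r/R)² = (1.59×10^-3)(3.73/10.1)² = 2.17×10^-4 A.

2.17×10^-4 A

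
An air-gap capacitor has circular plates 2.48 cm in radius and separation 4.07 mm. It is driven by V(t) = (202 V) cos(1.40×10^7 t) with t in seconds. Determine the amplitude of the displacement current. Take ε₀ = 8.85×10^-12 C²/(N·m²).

The displacement current equals the conduction current C dV/dt, which peaks at C V₀ ω.
With C = ε₀A/d = (8.85×10^-12)(1.932×10^-3)/(4.07×10^-3) = 4.201×10^-12 F and ω = 1.40×10^7 rad/s, I_d,max = (4.201×10^-12)(202)(1.40×10^7) = 0.0119 A.

0.0119 A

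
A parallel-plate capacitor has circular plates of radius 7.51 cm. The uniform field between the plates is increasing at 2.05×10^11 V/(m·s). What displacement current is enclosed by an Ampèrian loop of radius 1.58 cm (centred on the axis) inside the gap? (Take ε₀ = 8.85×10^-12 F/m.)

I_d = ε₀ dΦ_E/dt = ε₀ πR² (dE/dt) = (8.85×10^-12)(0.01772)(2.05×10^11) = 0.03215 A through the full plate area.
The field is uniform, so I_d,enc = I_d (r/R)² = (0.03215)(1.58/7.51)² = 1.42×10^-3 A.

1.42×10^-3 A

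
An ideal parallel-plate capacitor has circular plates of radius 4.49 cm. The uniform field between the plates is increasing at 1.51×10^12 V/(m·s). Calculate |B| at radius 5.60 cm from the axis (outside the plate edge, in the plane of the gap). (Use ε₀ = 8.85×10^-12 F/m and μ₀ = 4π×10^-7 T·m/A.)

3.02×10^-7 T

I_d = ε₀ dΦ_E/dt = ε₀ πR² (dE/dt) = (8.85×10^-12)(6.333×10^-3)(1.51×10^12) = 0.08463 A through the full plate area.
Outside the plates the loop encloses all of I_d, so B·2πr = μ₀ I_d and B = 3.02×10^-7 T.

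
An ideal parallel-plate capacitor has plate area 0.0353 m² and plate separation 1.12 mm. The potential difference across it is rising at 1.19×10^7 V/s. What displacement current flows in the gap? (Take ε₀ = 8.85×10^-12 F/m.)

3.32×10^-3 A

E = V/d so dE/dt = (dV/dt)/d = 1.062×10^10 V/(m·s), and I_d = ε₀ A dE/dt = (8.85×10^-12)(0.0353)(1.062×10^10) = 3.32×10^-3 A.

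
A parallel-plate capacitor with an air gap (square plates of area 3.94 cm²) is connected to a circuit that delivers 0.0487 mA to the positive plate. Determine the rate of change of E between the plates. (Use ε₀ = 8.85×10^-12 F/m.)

Charge continuity gives I_d = I = 4.87×10^-5 A between the plates.
Since I_d = ε₀ A dE/dt, dE/dt = I_d/(ε₀A) = (4.87×10^-5)/((8.85×10^-12)(3.94×10^-4)) = 1.40×10^10 V/(m·s).

1.40×10^10 V/(m·s)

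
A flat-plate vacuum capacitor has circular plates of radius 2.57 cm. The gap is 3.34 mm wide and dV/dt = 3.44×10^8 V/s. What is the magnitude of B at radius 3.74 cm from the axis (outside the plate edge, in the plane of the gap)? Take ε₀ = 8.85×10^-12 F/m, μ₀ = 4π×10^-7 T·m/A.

dE/dt = (dV/dt)/d = 1.030×10^11 V/(m·s); I_d = ε₀(πR²)(dE/dt) = (8.85×10^-12)(2.075×10^-3)(1.030×10^11) = 1.891×10^-3 A.
With r > R the enclosed displacement current is the full I_d; B = μ₀ I_d / (2πr) = 1.01×10^-8 T.

1.01×10^-8 T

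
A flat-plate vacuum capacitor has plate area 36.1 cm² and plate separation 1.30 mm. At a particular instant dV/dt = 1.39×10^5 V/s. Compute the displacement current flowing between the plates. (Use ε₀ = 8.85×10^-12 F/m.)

C = ε₀A/d = (8.85×10^-12)(3.61×10^-3)/(1.30×10^-3) = 2.458×10^-11 F.
I_d = C dV/dt = (2.458×10^-11)(1.39×10^5) = 3.42×10^-6 A.

3.42×10^-6 A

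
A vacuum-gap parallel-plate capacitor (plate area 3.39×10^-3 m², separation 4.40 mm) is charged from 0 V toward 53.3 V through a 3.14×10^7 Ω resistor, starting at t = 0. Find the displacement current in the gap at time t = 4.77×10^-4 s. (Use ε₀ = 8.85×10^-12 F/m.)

C = ε₀A/d = (8.85×10^-12)(3.39×10^-3)/(4.40×10^-3) = 6.819×10^-12 F, so τ = RC = 2.141×10^-4 s.
The conduction current is I(t) = (V₀/R) e^(−t/τ), and the displacement current between the plates equals it.
t/τ = 2.228; I_d = (53.3/3.14×10^7) · e^(−2.228) = (1.697×10^-6)(0.1077) = 1.83×10^-7 A.

1.83×10^-7 A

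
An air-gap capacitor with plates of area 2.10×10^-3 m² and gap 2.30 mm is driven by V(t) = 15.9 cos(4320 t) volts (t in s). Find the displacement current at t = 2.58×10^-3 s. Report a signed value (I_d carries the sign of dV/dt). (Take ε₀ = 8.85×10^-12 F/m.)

dV/dt = (15.9)(4320)·−sin(11.1456) = 6.792×10^4 V/s.
I_d = C dV/dt with C = ε₀A/d = (8.85×10^-12)(2.10×10^-3)/(2.30×10^-3) = 8.080×10^-12 F, so I_d = (8.080×10^-12)(6.792×10^4) = 5.49×10^-7 A.

5.49×10^-7 A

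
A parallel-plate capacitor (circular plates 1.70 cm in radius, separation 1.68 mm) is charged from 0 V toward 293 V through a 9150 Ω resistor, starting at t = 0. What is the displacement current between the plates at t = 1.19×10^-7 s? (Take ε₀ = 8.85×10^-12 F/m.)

2.11×10^-3 A

C = ε₀A/d = (8.85×10^-12)(9.079×10^-4)/(1.68×10^-3) = 4.783×10^-12 F, so τ = RC = 4.376×10^-8 s.
The conduction current is I(t) = (V₀/R) e^(−t/τ), and the displacement current between the plates equals it.
t/τ = 2.719; I_d = (293/9150) · e^(−2.719) = (0.03202)(0.06594) = 2.11×10^-3 A.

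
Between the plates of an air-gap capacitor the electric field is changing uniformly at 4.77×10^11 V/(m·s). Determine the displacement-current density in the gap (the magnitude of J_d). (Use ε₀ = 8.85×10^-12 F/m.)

4.22 A/m²

J_d = ε₀ dE/dt = (8.85×10^-12)(4.77×10^11) = 4.22 A/m².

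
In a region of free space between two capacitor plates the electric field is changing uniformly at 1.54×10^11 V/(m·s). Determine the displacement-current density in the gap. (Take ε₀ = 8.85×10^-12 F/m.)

J_d = ε₀ dE/dt = (8.85×10^-12)(1.54×10^11) = 1.36 A/m².

1.36 A/m²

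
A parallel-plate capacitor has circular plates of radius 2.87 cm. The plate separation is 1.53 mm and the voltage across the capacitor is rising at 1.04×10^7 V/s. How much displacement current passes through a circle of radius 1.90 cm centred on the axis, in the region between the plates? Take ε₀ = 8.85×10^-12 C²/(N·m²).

With E = V/d, dE/dt = 6.797×10^9 V/(m·s) and πR² = 2.588×10^-3 m², giving I_d = ε₀ πR² dE/dt = 1.557×10^-4 A.
Through an area πr² the displacement current is I_d·(πr²/πR²) = I_d (r/R)² = 6.82×10^-5 A.

6.82×10^-5 A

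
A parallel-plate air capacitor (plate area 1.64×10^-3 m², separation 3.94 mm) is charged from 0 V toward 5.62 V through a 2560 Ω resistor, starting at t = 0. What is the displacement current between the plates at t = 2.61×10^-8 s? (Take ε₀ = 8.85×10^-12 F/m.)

1.38×10^-4 A

C = ε₀A/d = (8.85×10^-12)(1.64×10^-3)/(3.94×10^-3) = 3.684×10^-12 F and τ = RC = 9.431×10^-9 s. I_d in the gap equals the RC charging current.
I_d(t) = (V₀/R) e^(−t/τ) = 2.195×10^-3 · e^(−2.767) = 1.38×10^-4 A.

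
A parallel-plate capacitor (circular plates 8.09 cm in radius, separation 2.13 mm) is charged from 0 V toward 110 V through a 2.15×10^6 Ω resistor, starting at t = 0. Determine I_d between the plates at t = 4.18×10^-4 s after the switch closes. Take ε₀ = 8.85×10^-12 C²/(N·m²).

5.26×10^-6 A

C = ε₀A/d = (8.85×10^-12)(0.02056)/(2.13×10^-3) = 8.543×10^-11 F and τ = RC = 1.837×10^-4 s. I_d in the gap equals the RC charging current.
I_d(t) = (V₀/R) e^(−t/τ) = 5.116×10^-5 · e^(−2.275) = 5.26×10^-6 A.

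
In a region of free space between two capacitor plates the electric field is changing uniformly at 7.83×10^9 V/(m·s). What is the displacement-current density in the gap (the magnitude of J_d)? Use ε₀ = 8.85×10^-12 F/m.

The displacement-current density is ε₀ ∂E/∂t = (8.85×10^-12)(7.83×10^9) = 0.0693 A/m².

0.0693 A/m²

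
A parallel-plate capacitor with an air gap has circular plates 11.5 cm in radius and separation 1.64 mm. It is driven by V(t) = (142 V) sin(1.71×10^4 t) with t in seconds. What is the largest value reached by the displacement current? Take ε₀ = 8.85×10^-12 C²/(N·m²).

The displacement current equals the conduction current C dV/dt, which peaks at C V₀ ω.
With C = ε₀A/d = (8.85×10^-12)(0.04155)/(1.64×10^-3) = 2.242×10^-10 F and ω = 1.71×10^4 rad/s, I_d,max = (2.242×10^-10)(142)(1.71×10^4) = 5.44×10^-4 A.

5.44×10^-4 A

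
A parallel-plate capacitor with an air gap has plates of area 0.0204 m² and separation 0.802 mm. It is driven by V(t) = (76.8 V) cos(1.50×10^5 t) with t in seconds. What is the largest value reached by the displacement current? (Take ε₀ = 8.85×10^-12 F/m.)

C = ε₀A/d = (8.85×10^-12)(0.0204)/(8.02×10^-4) = 2.251×10^-10 F; ω = 1.50×10^5 rad/s.
I_d = C dV/dt, so |I_d|_max = C V₀ ω = (2.251×10^-10)(76.8)(1.50×10^5) = 2.59×10^-3 A.

2.59×10^-3 A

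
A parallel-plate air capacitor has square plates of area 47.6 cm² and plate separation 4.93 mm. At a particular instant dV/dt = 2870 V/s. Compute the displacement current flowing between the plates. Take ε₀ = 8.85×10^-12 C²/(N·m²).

The field between the plates is E = V/d, so dE/dt = (2870)/(4.93×10^-3 m) = 5.822×10^5 V/(m·s).
I_d = ε₀ A (dE/dt) = (8.85×10^-12)(4.76×10^-3)(5.822×10^5) = 2.45×10^-8 A.

2.45×10^-8 A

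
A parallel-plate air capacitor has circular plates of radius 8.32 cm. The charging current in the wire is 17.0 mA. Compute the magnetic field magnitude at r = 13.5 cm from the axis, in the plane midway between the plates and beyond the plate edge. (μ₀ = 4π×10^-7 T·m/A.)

2.52×10^-8 T

No conduction current crosses the gap, so I_d there equals the 0.0170 A in the leads.
With r > R the enclosed displacement current is the full I_d; B = μ₀ I_d / (2πr) = 2.52×10^-8 T.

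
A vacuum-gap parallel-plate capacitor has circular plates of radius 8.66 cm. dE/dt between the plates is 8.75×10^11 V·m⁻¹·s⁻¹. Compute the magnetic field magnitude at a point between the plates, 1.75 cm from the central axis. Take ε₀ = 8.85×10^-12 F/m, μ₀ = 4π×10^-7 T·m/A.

Through the whole plate area (πR² = 0.02356 m²), I_d = ε₀ πR² dE/dt = 0.1824 A.
∮B·dl = μ₀ I_d,enc with I_d,enc = I_d r²/R² = 7.448×10^-3 A; so B = μ₀ I_d,enc/(2πr) = 8.51×10^-8 T.

8.51×10^-8 T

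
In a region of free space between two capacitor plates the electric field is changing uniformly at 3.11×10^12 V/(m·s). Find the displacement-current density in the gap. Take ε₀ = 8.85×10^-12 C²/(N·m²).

J_d = ε₀ dE/dt = (8.85×10^-12)(3.11×10^12) = 27.5 A/m².

27.5 A/m²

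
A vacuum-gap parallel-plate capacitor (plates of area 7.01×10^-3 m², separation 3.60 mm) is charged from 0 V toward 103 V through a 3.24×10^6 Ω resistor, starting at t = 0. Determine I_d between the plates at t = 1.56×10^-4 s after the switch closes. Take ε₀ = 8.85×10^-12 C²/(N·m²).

C = ε₀A/d = (8.85×10^-12)(7.01×10^-3)/(3.60×10^-3) = 1.723×10^-11 F, so τ = RC = 5.583×10^-5 s.
The conduction current is I(t) = (V₀/R) e^(−t/τ), and the displacement current between the plates equals it.
t/τ = 2.794; I_d = (103/3.24×10^6) · e^(−2.794) = (3.179×10^-5)(0.06118) = 1.94×10^-6 A.

1.94×10^-6 A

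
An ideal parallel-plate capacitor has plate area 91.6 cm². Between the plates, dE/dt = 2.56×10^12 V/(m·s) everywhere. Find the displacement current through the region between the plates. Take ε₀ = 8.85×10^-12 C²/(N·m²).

The displacement current is ε₀ times dΦ_E/dt = ε₀ A dE/dt = (8.85×10^-12)(9.16×10^-3)(2.56×10^12) = 0.208 A.

0.208 A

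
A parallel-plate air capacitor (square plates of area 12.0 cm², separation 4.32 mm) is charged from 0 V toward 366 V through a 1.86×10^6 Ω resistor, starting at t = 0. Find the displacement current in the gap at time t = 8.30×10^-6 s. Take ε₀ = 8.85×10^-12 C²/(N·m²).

3.20×10^-5 A

C = ε₀A/d = (8.85×10^-12)(1.20×10^-3)/(4.32×10^-3) = 2.458×10^-12 F and τ = RC = 4.572×10^-6 s. I_d in the gap equals the RC charging current.
I_d(t) = (V₀/R) e^(−t/τ) = 1.968×10^-4 · e^(−1.815) = 3.20×10^-5 A.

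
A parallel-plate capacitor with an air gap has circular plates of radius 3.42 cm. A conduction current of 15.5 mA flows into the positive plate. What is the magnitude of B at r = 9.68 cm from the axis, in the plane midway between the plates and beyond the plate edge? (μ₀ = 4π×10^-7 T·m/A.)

By continuity the displacement current in the gap matches the conduction current: I_d = 0.0155 A.
For r ≥ R the full I_d is enclosed: B = μ₀ I_d/(2πr) = (4π×10^-7)(0.0155)/(2π·0.0968) = 3.20×10^-8 T.

3.20×10^-8 T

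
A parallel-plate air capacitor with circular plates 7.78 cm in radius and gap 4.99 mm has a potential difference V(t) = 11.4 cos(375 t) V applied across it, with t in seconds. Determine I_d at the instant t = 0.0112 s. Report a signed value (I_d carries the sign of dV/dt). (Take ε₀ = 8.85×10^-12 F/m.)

1.26×10^-7 A

C = ε₀A/d = (8.85×10^-12)(0.01902)/(4.99×10^-3) = 3.373×10^-11 F. dV/dt = V₀ω·−sin(ωt); at ωt = 4.2 rad this factor is 0.8716.
I_d = C dV/dt = (3.373×10^-11)(11.4)(375)(0.8716) = 1.26×10^-7 A.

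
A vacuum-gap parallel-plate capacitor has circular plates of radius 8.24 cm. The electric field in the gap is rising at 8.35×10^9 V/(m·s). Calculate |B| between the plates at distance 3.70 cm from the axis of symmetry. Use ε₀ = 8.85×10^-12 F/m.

Total displacement current: I_d = ε₀(πR²)(dE/dt) = (8.85×10^-12)(0.02133)(8.35×10^9) = 1.576×10^-3 A.
∮B·dl = μ₀ I_d,enc with I_d,enc = I_d r²/R² = 3.178×10^-4 A; so B = μ₀ I_d,enc/(2πr) = 1.72×10^-9 T.

1.72×10^-9 T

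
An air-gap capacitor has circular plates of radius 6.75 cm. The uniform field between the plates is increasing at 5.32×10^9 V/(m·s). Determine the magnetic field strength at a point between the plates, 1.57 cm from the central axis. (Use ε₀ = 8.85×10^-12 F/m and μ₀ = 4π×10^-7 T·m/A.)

4.64×10^-10 T

Through the whole plate area (πR² = 0.01431 m²), I_d = ε₀ πR² dE/dt = 6.737×10^-4 A.
An Ampèrian loop of radius r encloses a fraction (r/R)² of I_d. Then B·2πr = μ₀ I_d (r/R)², giving B = μ₀ I_d r/(2πR²) = 4.64×10^-10 T.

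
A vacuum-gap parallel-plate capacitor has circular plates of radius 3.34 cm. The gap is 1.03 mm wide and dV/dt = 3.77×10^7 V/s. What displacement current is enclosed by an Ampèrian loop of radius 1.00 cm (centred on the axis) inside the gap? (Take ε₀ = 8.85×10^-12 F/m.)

dE/dt = (dV/dt)/d = 3.660×10^10 V/(m·s); I_d = ε₀(πR²)(dE/dt) = (8.85×10^-12)(3.505×10^-3)(3.660×10^10) = 1.135×10^-3 A.
Through an area πr² the displacement current is I_d·(πr²/πR²) = I_d (r/R)² = 1.02×10^-4 A.

1.02×10^-4 A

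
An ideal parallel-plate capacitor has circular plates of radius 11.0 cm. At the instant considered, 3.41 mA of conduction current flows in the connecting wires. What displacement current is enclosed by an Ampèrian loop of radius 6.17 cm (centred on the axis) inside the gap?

By continuity the displacement current in the gap matches the conduction current: I_d = 3.41×10^-3 A.
Since J_d is uniform, the enclosed fraction is (r/R)² = 0.3146, giving I_d,enc = 1.07×10^-3 A.

1.07×10^-3 A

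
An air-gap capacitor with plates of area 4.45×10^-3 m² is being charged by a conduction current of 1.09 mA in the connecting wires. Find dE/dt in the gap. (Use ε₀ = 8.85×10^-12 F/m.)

2.77×10^10 V/(m·s)

Charge continuity gives I_d = I = 1.09×10^-3 A between the plates.
Then dE/dt = I_d/(ε₀A) = 2.77×10^10 V/(m·s).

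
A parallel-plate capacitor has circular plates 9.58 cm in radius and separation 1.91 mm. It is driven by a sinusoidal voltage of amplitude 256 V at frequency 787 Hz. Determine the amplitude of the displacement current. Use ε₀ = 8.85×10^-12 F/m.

C = ε₀A/d = (8.85×10^-12)(0.02883)/(1.91×10^-3) = 1.336×10^-10 F; ω = 2πf = 4945 rad/s.
I_d = C dV/dt, so |I_d|_max = C V₀ ω = (1.336×10^-10)(256)(4945) = 1.69×10^-4 A.

1.69×10^-4 A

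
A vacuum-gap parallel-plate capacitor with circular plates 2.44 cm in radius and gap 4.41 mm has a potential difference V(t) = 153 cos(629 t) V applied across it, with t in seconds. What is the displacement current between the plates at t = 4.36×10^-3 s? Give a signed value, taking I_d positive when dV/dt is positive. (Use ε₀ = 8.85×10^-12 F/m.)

dV/dt = (153)(629)·−sin(2.74244) = -3.740×10^4 V/s.
I_d = C dV/dt with C = ε₀A/d = (8.85×10^-12)(1.870×10^-3)/(4.41×10^-3) = 3.753×10^-12 F, so I_d = (3.753×10^-12)(-3.740×10^4) = -1.40×10^-7 A.

-1.40×10^-7 A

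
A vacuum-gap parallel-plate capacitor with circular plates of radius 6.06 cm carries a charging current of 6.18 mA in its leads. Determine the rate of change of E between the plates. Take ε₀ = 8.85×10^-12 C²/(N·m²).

6.05×10^10 V/(m·s)

The displacement current between the plates equals the conduction current, I_d = 6.18 mA.
Inverting I_d = ε₀ A dE/dt gives dE/dt = 6.18×10^-3 / (8.85×10^-12 · 0.01154) = 6.05×10^10 V/(m·s).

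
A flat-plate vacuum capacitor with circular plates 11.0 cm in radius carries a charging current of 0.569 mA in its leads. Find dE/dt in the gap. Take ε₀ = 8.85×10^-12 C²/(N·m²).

1.69×10^9 V/(m·s)

The displacement current between the plates equals the conduction current, I_d = 0.569 mA.
Since I_d = ε₀ A dE/dt, dE/dt = I_d/(ε₀A) = (5.69×10^-4)/((8.85×10^-12)(0.03801)) = 1.69×10^9 V/(m·s).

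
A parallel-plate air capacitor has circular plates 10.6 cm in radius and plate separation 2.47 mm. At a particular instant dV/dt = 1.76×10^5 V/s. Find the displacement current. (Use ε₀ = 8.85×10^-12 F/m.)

2.23×10^-5 A

The field between the plates is E = V/d, so dE/dt = (1.76×10^5)/(2.47×10^-3 m) = 7.126×10^7 V/(m·s).
I_d = ε₀ A (dE/dt) = (8.85×10^-12)(0.03530)(7.126×10^7) = 2.23×10^-5 A.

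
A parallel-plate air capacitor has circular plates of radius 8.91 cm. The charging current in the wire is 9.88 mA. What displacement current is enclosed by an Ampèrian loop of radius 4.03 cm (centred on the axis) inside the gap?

2.02×10^-3 A

By continuity the displacement current in the gap matches the conduction current: I_d = 9.88×10^-3 A.
Since J_d is uniform, the enclosed fraction is (r/R)² = 0.2046, giving I_d,enc = 2.02×10^-3 A.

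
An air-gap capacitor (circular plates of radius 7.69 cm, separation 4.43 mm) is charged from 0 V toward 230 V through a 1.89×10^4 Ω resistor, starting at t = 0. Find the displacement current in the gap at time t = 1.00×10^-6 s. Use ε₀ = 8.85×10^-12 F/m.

C = ε₀A/d = (8.85×10^-12)(0.01858)/(4.43×10^-3) = 3.712×10^-11 F, so τ = RC = 7.016×10^-7 s.
The conduction current is I(t) = (V₀/R) e^(−t/τ), and the displacement current between the plates equals it.
t/τ = 1.425; I_d = (230/1.89×10^4) · e^(−1.425) = (0.01217)(0.2405) = 2.93×10^-3 A.

2.93×10^-3 A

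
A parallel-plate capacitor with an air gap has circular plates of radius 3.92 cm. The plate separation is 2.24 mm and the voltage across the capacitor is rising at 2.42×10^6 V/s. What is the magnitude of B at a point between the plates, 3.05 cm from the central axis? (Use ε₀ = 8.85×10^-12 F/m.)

With E = V/d, dE/dt = 1.080×10^9 V/(m·s) and πR² = 4.827×10^-3 m², giving I_d = ε₀ πR² dE/dt = 4.614×10^-5 A.
For r < R the Ampère–Maxwell law gives B(2πr) = μ₀ I_d (r²/R²), so B = μ₀ I_d r/(2πR²) = (4π×10^-7)(4.614×10^-5)(0.0305)/(2π·0.0392²) = 1.83×10^-10 T.

1.83×10^-10 T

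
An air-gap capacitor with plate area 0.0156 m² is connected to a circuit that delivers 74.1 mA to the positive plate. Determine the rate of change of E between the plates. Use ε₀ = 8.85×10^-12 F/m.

Charge continuity gives I_d = I = 0.0741 A between the plates.
Inverting I_d = ε₀ A dE/dt gives dE/dt = 0.0741 / (8.85×10^-12 · 0.0156) = 5.37×10^11 V/(m·s).

5.37×10^11 V/(m·s)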